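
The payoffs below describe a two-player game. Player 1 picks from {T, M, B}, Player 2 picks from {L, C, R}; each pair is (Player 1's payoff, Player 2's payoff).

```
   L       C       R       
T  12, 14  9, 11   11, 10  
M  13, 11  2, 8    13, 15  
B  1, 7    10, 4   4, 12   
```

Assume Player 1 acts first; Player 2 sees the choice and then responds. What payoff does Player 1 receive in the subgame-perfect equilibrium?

13

Backward induction with Player 1 moving first.
- T: BR = L, leader payoff 12.
- M: BR = R, leader payoff 13.
- B: BR = R, leader payoff 4.
Player 1's induced payoffs are 12, 13, 4, so Player 1 commits to M. Subgame-perfect outcome: (M, R) with payoffs (13, 15).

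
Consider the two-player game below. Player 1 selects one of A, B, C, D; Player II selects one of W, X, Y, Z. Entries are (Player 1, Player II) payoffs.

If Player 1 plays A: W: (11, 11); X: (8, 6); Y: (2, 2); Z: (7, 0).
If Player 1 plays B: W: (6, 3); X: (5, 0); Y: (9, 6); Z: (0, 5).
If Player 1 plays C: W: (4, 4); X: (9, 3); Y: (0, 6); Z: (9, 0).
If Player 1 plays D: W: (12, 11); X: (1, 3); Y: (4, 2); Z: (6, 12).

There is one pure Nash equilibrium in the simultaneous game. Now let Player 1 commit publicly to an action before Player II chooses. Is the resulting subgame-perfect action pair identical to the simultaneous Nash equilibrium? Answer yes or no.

Solve by backward induction (Player 1 leads).
- A → Player II plays W (best of 11, 6, 2, 0); Player 1 gets 11.
- B → Player II plays Y (best of 3, 0, 6, 5); Player 1 gets 9.
- C → Player II plays Y (best of 4, 3, 6, 0); Player 1 gets 0.
- D → Player II plays Z (best of 11, 3, 2, 12); Player 1 gets 6.
Maximizing over 11, 9, 0, 6, Player 1 chooses A. Subgame-perfect outcome: (A, W) with payoffs (11, 11).
For the simultaneous game, intersect best replies.
Player 1's best replies: W→D; X→C; Y→B; Z→C.
Player II's best replies: A→W; B→Y; C→Y; D→Z.
Only (B, Y) has each player best-responding; Nash payoffs (9, 6).
Sequential outcome (A, W) differs from the Nash profile (B, Y).

no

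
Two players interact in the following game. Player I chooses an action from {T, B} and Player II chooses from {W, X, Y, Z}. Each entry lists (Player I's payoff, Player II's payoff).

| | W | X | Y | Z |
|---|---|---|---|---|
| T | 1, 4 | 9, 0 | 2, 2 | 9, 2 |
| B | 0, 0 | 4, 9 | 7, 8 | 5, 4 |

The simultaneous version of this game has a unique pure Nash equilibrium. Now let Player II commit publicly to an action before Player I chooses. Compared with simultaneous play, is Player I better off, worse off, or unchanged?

Solve by backward induction (Player II leads).
- W: Player I compares 1, 0 and picks T; Player II would get 4.
- X: Player I compares 9, 4 and picks T; Player II would get 0.
- Y: Player I compares 2, 7 and picks B; Player II would get 8.
- Z: Player I compares 9, 5 and picks T; Player II would get 2.
Maximizing over 4, 0, 8, 2, Player II chooses Y. Subgame-perfect outcome: (B, Y) with payoffs (7, 8).
For the simultaneous game, intersect best replies.
Player I's best replies: W→T; X→T; Y→B; Z→T.
Player II's best replies: T→W; B→X.
The unique mutual best reply is (T, W), giving (1, 4).
Player I earns 7 sequentially versus 1 at the Nash outcome: better off.

better off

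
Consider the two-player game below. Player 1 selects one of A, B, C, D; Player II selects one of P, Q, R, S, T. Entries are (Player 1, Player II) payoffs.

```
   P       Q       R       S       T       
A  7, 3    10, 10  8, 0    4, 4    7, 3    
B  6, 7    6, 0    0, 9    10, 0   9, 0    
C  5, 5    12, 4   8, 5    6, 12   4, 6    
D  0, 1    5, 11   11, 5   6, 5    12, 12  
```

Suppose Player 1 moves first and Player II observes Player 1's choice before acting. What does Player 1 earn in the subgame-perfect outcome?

Backward induction with Player 1 moving first.
- A → Player II plays Q (best of 3, 10, 0, 4, 3); Player 1 gets 10.
- B → Player II plays R (best of 7, 0, 9, 0, 0); Player 1 gets 0.
- C → Player II plays S (best of 5, 4, 5, 12, 6); Player 1 gets 6.
- D → Player II plays T (best of 1, 11, 5, 5, 12); Player 1 gets 12.
Player 1's induced payoffs are 10, 0, 6, 12, so Player 1 commits to D. Subgame-perfect outcome: (D, T) with payoffs (12, 12).

12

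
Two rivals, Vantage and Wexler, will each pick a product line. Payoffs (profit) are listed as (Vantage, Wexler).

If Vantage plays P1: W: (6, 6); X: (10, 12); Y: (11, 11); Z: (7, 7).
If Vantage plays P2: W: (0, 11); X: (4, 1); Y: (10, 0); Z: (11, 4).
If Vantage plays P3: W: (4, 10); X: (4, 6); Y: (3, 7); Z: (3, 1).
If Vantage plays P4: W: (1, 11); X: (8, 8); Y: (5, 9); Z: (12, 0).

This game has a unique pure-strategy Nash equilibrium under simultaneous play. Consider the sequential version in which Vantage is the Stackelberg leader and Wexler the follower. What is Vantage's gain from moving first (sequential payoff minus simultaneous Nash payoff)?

Wexler best-responds to each possible Vantage move:
- P1: BR = X, leader payoff 10.
- P2: BR = W, leader payoff 0.
- P3: BR = W, leader payoff 4.
- P4: BR = W, leader payoff 1.
Vantage's induced payoffs are 10, 0, 4, 1, so Vantage commits to P1. Subgame-perfect outcome: (P1, X) with payoffs (10, 12).
Now find the simultaneous Nash equilibrium.
Vantage's best replies: W→P1; X→P1; Y→P1; Z→P4.
Wexler's best replies: P1→X; P2→W; P3→W; P4→W.
Only (P1, X) has each player best-responding; Nash payoffs (10, 12).
Vantage's commitment gain: 10 − 10 = 0.

0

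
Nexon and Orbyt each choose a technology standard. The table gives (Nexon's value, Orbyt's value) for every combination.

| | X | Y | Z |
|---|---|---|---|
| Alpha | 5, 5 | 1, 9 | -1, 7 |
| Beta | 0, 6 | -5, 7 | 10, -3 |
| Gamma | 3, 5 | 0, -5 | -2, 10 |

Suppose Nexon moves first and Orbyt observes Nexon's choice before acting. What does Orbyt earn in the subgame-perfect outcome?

Work backward from Orbyt's decision.
- Alpha: Orbyt compares 5, 9, 7 and picks Y; Nexon would get 1.
- Beta: Orbyt compares 6, 7, -3 and picks Y; Nexon would get -5.
- Gamma: Orbyt compares 5, -5, 10 and picks Z; Nexon would get -2.
Nexon's induced payoffs are 1, -5, -2, so Nexon commits to Alpha. Subgame-perfect outcome: (Alpha, Y) with payoffs (1, 9).

9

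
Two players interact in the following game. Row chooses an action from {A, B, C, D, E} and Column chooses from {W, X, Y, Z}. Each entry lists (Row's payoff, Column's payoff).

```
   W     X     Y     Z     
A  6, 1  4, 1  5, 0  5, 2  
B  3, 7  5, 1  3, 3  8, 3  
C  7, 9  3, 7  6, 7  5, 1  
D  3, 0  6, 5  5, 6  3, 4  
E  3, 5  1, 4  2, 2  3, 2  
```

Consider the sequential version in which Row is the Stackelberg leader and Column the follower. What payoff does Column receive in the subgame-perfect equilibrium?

Work backward from Column's decision.
- A: Column compares 1, 1, 0, 2 and picks Z; Row would get 5.
- B: Column compares 7, 1, 3, 3 and picks W; Row would get 3.
- C: Column compares 9, 7, 7, 1 and picks W; Row would get 7.
- D: Column compares 0, 5, 6, 4 and picks Y; Row would get 5.
- E: Column compares 5, 4, 2, 2 and picks W; Row would get 3.
Row's induced payoffs are 5, 3, 7, 5, 3, so Row commits to C. Subgame-perfect outcome: (C, W) with payoffs (7, 9).

9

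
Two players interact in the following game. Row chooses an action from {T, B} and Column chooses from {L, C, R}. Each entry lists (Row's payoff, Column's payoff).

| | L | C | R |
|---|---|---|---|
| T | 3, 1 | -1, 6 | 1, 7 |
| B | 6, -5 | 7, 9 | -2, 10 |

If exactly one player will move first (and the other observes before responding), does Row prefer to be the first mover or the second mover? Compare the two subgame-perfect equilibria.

If Row leads: Column's best replies are T→R, B→R; Row's induced payoffs 1, -2; outcome (T, R), payoffs (1, 7).
If Column leads: Row's best replies are L→B, C→B, R→T; Column's induced payoffs -5, 9, 7; outcome (B, C), payoffs (7, 9).
Row gets 1 moving first and 7 moving second, so Row prefers to move second.

second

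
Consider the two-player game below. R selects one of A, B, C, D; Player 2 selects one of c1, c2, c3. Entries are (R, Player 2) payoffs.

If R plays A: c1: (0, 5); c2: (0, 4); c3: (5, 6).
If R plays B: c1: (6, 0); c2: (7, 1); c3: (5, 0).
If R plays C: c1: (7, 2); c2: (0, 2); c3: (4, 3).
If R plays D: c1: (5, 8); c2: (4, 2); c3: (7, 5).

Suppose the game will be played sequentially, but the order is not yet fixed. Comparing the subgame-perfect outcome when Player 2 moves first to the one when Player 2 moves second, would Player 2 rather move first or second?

first

If R leads: Player 2's best replies are A→c3, B→c2, C→c3, D→c1; R's induced payoffs 5, 7, 4, 5; outcome (B, c2), payoffs (7, 1).
If Player 2 leads: R's best replies are c1→C, c2→B, c3→D; Player 2's induced payoffs 2, 1, 5; outcome (D, c3), payoffs (7, 5).
Player 2 gets 5 moving first and 1 moving second, so Player 2 prefers to move first.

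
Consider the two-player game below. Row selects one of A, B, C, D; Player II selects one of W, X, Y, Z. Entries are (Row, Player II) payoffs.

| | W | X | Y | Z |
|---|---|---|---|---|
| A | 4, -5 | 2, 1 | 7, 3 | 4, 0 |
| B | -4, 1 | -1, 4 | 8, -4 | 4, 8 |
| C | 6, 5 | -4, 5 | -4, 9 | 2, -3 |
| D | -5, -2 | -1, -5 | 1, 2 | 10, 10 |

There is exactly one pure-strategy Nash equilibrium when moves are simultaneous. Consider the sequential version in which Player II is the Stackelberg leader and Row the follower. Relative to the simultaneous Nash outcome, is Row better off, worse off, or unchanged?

Backward induction with Player II moving first.
- W: Row compares 4, -4, 6, -5 and picks C; Player II would get 5.
- X: Row compares 2, -1, -4, -1 and picks A; Player II would get 1.
- Y: Row compares 7, 8, -4, 1 and picks B; Player II would get -4.
- Z: Row compares 4, 4, 2, 10 and picks D; Player II would get 10.
Among 5, 1, -4, 10, the best is 10 at Z. Subgame-perfect outcome: (D, Z) with payoffs (10, 10).
Now find the simultaneous Nash equilibrium.
Row's best replies: W→C; X→A; Y→B; Z→D.
Player II's best replies: A→Y; B→Z; C→Y; D→Z.
Only (D, Z) has each player best-responding; Nash payoffs (10, 10).
Row earns 10 sequentially versus 10 at the Nash outcome: unchanged.

unchanged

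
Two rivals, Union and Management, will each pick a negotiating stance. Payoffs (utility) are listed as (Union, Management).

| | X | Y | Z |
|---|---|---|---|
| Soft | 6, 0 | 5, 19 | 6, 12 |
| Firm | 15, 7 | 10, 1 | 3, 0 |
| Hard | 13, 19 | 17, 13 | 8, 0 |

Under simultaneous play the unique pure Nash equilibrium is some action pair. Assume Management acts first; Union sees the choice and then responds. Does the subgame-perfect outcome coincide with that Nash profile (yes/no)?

no

Work backward from Union's decision.
- X: BR = Firm, leader payoff 7.
- Y: BR = Hard, leader payoff 13.
- Z: BR = Hard, leader payoff 0.
Among 7, 13, 0, the best is 13 at Y. Subgame-perfect outcome: (Hard, Y) with payoffs (17, 13).
For the simultaneous game, intersect best replies.
Union's best replies: X→Firm; Y→Hard; Z→Hard.
Management's best replies: Soft→Y; Firm→X; Hard→X.
The unique mutual best reply is (Firm, X), giving (15, 7).
Sequential outcome (Hard, Y) differs from the Nash profile (Firm, X).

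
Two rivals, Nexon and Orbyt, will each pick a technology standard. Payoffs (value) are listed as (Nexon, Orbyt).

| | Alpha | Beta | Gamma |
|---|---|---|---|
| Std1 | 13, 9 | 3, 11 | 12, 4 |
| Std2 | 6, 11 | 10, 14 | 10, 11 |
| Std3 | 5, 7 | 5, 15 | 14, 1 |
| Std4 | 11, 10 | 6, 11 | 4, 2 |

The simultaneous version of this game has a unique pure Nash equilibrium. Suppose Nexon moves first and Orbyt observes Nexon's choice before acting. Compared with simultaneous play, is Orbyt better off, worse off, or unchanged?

unchanged

Orbyt best-responds to each possible Nexon move:
- Std1 → Orbyt plays Beta (best of 9, 11, 4); Nexon gets 3.
- Std2 → Orbyt plays Beta (best of 11, 14, 11); Nexon gets 10.
- Std3 → Orbyt plays Beta (best of 7, 15, 1); Nexon gets 5.
- Std4 → Orbyt plays Beta (best of 10, 11, 2); Nexon gets 6.
Among 3, 10, 5, 6, the best is 10 at Std2. Subgame-perfect outcome: (Std2, Beta) with payoffs (10, 14).
Now find the simultaneous Nash equilibrium.
Nexon's best replies: Alpha→Std1; Beta→Std2; Gamma→Std3.
Orbyt's best replies: Std1→Beta; Std2→Beta; Std3→Beta; Std4→Beta.
Only (Std2, Beta) has each player best-responding; Nash payoffs (10, 14).
Orbyt earns 14 sequentially versus 14 at the Nash outcome: unchanged.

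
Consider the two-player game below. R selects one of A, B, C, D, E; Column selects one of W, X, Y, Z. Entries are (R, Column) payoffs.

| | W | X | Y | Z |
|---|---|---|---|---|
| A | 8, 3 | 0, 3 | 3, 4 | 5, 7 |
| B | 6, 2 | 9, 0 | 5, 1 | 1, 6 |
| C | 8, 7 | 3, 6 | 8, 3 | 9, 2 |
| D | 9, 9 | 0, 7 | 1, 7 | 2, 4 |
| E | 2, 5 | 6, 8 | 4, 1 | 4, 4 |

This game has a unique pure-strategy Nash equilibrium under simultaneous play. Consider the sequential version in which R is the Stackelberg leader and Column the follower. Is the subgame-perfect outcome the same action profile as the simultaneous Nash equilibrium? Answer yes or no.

Solve by backward induction (R leads).
- A → Column plays Z (best of 3, 3, 4, 7); R gets 5.
- B → Column plays Z (best of 2, 0, 1, 6); R gets 1.
- C → Column plays W (best of 7, 6, 3, 2); R gets 8.
- D → Column plays W (best of 9, 7, 7, 4); R gets 9.
- E → Column plays X (best of 5, 8, 1, 4); R gets 6.
R's induced payoffs are 5, 1, 8, 9, 6, so R commits to D. Subgame-perfect outcome: (D, W) with payoffs (9, 9).
Now find the simultaneous Nash equilibrium.
R's best replies: W→D; X→B; Y→C; Z→C.
Column's best replies: A→Z; B→Z; C→W; D→W; E→X.
The unique mutual best reply is (D, W), giving (9, 9).
Sequential outcome (D, W) coincides with the Nash profile (D, W).

yes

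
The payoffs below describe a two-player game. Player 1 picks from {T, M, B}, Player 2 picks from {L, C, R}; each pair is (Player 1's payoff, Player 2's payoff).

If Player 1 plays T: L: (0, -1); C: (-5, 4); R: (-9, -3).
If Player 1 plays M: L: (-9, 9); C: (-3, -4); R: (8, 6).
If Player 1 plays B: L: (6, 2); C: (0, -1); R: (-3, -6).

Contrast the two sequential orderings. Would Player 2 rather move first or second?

If Player 1 leads: Player 2's best replies are T→C, M→L, B→L; Player 1's induced payoffs -5, -9, 6; outcome (B, L), payoffs (6, 2).
If Player 2 leads: Player 1's best replies are L→B, C→B, R→M; Player 2's induced payoffs 2, -1, 6; outcome (M, R), payoffs (8, 6).
Player 2 gets 6 moving first and 2 moving second, so Player 2 prefers to move first.

first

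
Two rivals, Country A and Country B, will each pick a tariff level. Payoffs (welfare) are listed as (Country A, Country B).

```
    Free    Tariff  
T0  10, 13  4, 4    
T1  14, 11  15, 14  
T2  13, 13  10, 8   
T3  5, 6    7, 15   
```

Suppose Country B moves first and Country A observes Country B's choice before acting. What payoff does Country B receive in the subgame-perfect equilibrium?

Backward induction with Country B moving first.
- Free → Country A plays T1 (best of 10, 14, 13, 5); Country B gets 11.
- Tariff → Country A plays T1 (best of 4, 15, 10, 7); Country B gets 14.
Maximizing over 11, 14, Country B chooses Tariff. Subgame-perfect outcome: (T1, Tariff) with payoffs (15, 14).

14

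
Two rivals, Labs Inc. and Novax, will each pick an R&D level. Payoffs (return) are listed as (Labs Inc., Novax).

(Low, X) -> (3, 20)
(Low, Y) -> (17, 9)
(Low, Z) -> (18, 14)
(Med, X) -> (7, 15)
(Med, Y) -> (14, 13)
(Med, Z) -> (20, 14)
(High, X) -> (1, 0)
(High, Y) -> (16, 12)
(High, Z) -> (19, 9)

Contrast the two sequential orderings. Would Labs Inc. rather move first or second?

If Labs Inc. leads: Novax's best replies are Low→X, Med→X, High→Y; Labs Inc.'s induced payoffs 3, 7, 16; outcome (High, Y), payoffs (16, 12).
If Novax leads: Labs Inc.'s best replies are X→Med, Y→Low, Z→Med; Novax's induced payoffs 15, 9, 14; outcome (Med, X), payoffs (7, 15).
Labs Inc. gets 16 moving first and 7 moving second, so Labs Inc. prefers to move first.

first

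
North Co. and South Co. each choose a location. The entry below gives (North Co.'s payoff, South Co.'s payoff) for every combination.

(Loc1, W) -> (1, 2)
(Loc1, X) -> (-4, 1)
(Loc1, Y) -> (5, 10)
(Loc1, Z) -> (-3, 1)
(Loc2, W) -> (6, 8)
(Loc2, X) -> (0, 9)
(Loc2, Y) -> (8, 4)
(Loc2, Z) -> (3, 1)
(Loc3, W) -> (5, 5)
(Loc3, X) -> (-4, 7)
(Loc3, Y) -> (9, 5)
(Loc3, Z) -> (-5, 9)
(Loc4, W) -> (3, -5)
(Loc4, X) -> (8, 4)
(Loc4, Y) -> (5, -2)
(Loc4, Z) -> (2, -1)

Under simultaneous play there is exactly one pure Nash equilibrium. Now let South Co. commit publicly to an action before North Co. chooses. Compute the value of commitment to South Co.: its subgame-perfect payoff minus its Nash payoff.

4

Solve by backward induction (South Co. leads).
- W → North Co. plays Loc2 (best of 1, 6, 5, 3); South Co. gets 8.
- X → North Co. plays Loc4 (best of -4, 0, -4, 8); South Co. gets 4.
- Y → North Co. plays Loc3 (best of 5, 8, 9, 5); South Co. gets 5.
- Z → North Co. plays Loc2 (best of -3, 3, -5, 2); South Co. gets 1.
Among 8, 4, 5, 1, the best is 8 at W. Subgame-perfect outcome: (Loc2, W) with payoffs (6, 8).
For the simultaneous game, intersect best replies.
North Co.'s best replies: W→Loc2; X→Loc4; Y→Loc3; Z→Loc2.
South Co.'s best replies: Loc1→Y; Loc2→X; Loc3→Z; Loc4→X.
Only (Loc4, X) has each player best-responding; Nash payoffs (8, 4).
South Co.'s commitment gain: 8 − 4 = 4.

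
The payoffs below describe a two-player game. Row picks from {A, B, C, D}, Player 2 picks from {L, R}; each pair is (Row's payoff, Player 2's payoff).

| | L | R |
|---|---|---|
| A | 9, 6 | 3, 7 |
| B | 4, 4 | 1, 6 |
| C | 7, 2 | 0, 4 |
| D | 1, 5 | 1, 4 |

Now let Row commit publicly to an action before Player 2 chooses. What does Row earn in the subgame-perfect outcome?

3

Work backward from Player 2's decision.
- A: BR = R, leader payoff 3.
- B: BR = R, leader payoff 1.
- C: BR = R, leader payoff 0.
- D: BR = L, leader payoff 1.
Row's induced payoffs are 3, 1, 0, 1, so Row commits to A. Subgame-perfect outcome: (A, R) with payoffs (3, 7).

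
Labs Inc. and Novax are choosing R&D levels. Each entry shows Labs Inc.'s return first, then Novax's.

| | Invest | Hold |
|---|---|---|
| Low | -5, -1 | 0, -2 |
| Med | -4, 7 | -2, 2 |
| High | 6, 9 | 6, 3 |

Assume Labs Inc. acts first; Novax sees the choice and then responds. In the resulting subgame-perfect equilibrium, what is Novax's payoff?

Backward induction with Labs Inc. moving first.
- Low: Novax compares -1, -2 and picks Invest; Labs Inc. would get -5.
- Med: Novax compares 7, 2 and picks Invest; Labs Inc. would get -4.
- High: Novax compares 9, 3 and picks Invest; Labs Inc. would get 6.
Among -5, -4, 6, the best is 6 at High. Subgame-perfect outcome: (High, Invest) with payoffs (6, 9).

9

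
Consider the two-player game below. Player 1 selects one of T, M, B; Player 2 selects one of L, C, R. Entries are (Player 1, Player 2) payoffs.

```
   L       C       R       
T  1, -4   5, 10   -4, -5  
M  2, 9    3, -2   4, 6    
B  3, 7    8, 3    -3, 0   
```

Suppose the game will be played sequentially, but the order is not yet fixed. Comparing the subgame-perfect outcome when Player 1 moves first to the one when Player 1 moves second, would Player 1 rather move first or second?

first

If Player 1 leads: Player 2's best replies are T→C, M→L, B→L; Player 1's induced payoffs 5, 2, 3; outcome (T, C), payoffs (5, 10).
If Player 2 leads: Player 1's best replies are L→B, C→B, R→M; Player 2's induced payoffs 7, 3, 6; outcome (B, L), payoffs (3, 7).
Player 1 gets 5 moving first and 3 moving second, so Player 1 prefers to move first.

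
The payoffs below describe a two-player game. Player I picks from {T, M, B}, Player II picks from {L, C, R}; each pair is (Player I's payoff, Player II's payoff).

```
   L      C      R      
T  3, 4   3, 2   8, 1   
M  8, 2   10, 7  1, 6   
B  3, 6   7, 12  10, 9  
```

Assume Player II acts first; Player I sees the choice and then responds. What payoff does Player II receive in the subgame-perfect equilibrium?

9

Work backward from Player I's decision.
- L: Player I compares 3, 8, 3 and picks M; Player II would get 2.
- C: Player I compares 3, 10, 7 and picks M; Player II would get 7.
- R: Player I compares 8, 1, 10 and picks B; Player II would get 9.
Maximizing over 2, 7, 9, Player II chooses R. Subgame-perfect outcome: (B, R) with payoffs (10, 9).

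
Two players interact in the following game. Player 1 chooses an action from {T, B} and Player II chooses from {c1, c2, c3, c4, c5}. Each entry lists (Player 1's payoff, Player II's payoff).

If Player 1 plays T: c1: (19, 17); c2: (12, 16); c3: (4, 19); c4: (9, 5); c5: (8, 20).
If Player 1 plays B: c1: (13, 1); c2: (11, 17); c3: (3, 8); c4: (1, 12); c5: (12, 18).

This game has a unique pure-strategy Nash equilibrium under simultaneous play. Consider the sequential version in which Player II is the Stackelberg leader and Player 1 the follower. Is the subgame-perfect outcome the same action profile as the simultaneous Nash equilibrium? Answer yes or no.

no

Player 1 best-responds to each possible Player II move:
- c1 → Player 1 plays T (best of 19, 13); Player II gets 17.
- c2 → Player 1 plays T (best of 12, 11); Player II gets 16.
- c3 → Player 1 plays T (best of 4, 3); Player II gets 19.
- c4 → Player 1 plays T (best of 9, 1); Player II gets 5.
- c5 → Player 1 plays B (best of 8, 12); Player II gets 18.
Among 17, 16, 19, 5, 18, the best is 19 at c3. Subgame-perfect outcome: (T, c3) with payoffs (4, 19).
For the simultaneous game, intersect best replies.
Player 1's best replies: c1→T; c2→T; c3→T; c4→T; c5→B.
Player II's best replies: T→c5; B→c5.
The unique mutual best reply is (B, c5), giving (12, 18).
Sequential outcome (T, c3) differs from the Nash profile (B, c5).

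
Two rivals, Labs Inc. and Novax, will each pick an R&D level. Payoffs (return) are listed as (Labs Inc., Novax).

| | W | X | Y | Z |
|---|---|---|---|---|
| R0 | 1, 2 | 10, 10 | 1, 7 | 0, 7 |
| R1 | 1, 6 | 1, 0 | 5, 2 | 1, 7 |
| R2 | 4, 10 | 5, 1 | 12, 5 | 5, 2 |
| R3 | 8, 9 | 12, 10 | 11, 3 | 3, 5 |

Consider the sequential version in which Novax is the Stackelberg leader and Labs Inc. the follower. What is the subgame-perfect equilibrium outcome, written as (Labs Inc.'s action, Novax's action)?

Labs Inc. best-responds to each possible Novax move:
- W → Labs Inc. plays R3 (best of 1, 1, 4, 8); Novax gets 9.
- X → Labs Inc. plays R3 (best of 10, 1, 5, 12); Novax gets 10.
- Y → Labs Inc. plays R2 (best of 1, 5, 12, 11); Novax gets 5.
- Z → Labs Inc. plays R2 (best of 0, 1, 5, 3); Novax gets 2.
Novax's induced payoffs are 9, 10, 5, 2, so Novax commits to X. Subgame-perfect outcome: (R3, X) with payoffs (12, 10).

(R3, X)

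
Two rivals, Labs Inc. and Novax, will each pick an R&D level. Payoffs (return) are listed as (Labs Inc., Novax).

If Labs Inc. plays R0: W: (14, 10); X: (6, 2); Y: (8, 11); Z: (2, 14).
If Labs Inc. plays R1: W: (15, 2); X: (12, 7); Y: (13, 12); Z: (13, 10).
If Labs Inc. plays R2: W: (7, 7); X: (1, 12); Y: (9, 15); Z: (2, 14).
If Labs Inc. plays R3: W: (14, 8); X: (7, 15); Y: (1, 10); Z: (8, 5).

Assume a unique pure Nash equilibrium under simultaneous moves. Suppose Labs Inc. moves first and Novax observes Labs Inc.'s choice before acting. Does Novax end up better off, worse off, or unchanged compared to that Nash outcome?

unchanged

Solve by backward induction (Labs Inc. leads).
- R0 → Novax plays Z (best of 10, 2, 11, 14); Labs Inc. gets 2.
- R1 → Novax plays Y (best of 2, 7, 12, 10); Labs Inc. gets 13.
- R2 → Novax plays Y (best of 7, 12, 15, 14); Labs Inc. gets 9.
- R3 → Novax plays X (best of 8, 15, 10, 5); Labs Inc. gets 7.
Maximizing over 2, 13, 9, 7, Labs Inc. chooses R1. Subgame-perfect outcome: (R1, Y) with payoffs (13, 12).
For the simultaneous game, intersect best replies.
Labs Inc.'s best replies: W→R1; X→R1; Y→R1; Z→R1.
Novax's best replies: R0→Z; R1→Y; R2→Y; R3→X.
The unique mutual best reply is (R1, Y), giving (13, 12).
Novax earns 12 sequentially versus 12 at the Nash outcome: unchanged.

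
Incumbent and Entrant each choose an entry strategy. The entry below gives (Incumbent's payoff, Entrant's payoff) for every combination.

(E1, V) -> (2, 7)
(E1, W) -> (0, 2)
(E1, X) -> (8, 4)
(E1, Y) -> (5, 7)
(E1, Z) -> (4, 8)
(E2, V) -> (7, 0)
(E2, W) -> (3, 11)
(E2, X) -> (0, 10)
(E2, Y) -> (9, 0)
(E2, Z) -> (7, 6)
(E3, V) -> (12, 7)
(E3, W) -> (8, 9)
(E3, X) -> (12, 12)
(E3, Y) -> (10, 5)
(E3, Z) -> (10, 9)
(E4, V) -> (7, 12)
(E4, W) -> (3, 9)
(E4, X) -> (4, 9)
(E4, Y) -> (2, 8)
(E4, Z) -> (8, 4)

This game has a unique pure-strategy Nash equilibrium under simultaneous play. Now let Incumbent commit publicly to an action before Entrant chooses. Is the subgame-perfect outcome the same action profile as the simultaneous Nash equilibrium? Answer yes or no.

yes

Solve by backward induction (Incumbent leads).
- E1: Entrant compares 7, 2, 4, 7, 8 and picks Z; Incumbent would get 4.
- E2: Entrant compares 0, 11, 10, 0, 6 and picks W; Incumbent would get 3.
- E3: Entrant compares 7, 9, 12, 5, 9 and picks X; Incumbent would get 12.
- E4: Entrant compares 12, 9, 9, 8, 4 and picks V; Incumbent would get 7.
Maximizing over 4, 3, 12, 7, Incumbent chooses E3. Subgame-perfect outcome: (E3, X) with payoffs (12, 12).
Under simultaneous play:
Incumbent's best replies: V→E3; W→E3; X→E3; Y→E3; Z→E3.
Entrant's best replies: E1→Z; E2→W; E3→X; E4→V.
Only (E3, X) has each player best-responding; Nash payoffs (12, 12).
Sequential outcome (E3, X) coincides with the Nash profile (E3, X).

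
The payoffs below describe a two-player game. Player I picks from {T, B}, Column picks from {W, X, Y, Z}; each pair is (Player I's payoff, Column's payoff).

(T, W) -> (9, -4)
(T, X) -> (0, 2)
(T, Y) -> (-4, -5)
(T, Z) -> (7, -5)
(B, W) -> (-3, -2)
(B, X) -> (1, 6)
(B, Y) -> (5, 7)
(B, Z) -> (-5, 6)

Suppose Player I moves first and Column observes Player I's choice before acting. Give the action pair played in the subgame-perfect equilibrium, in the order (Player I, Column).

(B, Y)

Solve by backward induction (Player I leads).
- T → Column plays X (best of -4, 2, -5, -5); Player I gets 0.
- B → Column plays Y (best of -2, 6, 7, 6); Player I gets 5.
Among 0, 5, the best is 5 at B. Subgame-perfect outcome: (B, Y) with payoffs (5, 7).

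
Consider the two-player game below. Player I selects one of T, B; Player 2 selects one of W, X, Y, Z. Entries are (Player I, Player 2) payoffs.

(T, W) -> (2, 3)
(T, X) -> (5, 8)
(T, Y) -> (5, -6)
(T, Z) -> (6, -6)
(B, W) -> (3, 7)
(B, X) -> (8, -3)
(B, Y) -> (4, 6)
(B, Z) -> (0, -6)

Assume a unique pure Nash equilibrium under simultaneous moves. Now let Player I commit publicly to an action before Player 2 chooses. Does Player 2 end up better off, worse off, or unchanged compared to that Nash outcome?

better off

Player 2 best-responds to each possible Player I move:
- T → Player 2 plays X (best of 3, 8, -6, -6); Player I gets 5.
- B → Player 2 plays W (best of 7, -3, 6, -6); Player I gets 3.
Among 5, 3, the best is 5 at T. Subgame-perfect outcome: (T, X) with payoffs (5, 8).
For the simultaneous game, intersect best replies.
Player I's best replies: W→B; X→B; Y→T; Z→T.
Player 2's best replies: T→X; B→W.
The unique mutual best reply is (B, W), giving (3, 7).
Player 2 earns 8 sequentially versus 7 at the Nash outcome: better off.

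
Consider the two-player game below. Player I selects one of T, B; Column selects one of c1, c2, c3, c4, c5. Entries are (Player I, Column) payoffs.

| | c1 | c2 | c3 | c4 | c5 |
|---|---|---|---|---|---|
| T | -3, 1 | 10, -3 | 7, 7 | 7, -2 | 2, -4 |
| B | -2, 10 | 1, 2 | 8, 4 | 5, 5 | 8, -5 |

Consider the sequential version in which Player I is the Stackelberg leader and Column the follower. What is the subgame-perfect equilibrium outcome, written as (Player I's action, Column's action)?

(T, c3)

Work backward from Column's decision.
- T: BR = c3, leader payoff 7.
- B: BR = c1, leader payoff -2.
Maximizing over 7, -2, Player I chooses T. Subgame-perfect outcome: (T, c3) with payoffs (7, 7).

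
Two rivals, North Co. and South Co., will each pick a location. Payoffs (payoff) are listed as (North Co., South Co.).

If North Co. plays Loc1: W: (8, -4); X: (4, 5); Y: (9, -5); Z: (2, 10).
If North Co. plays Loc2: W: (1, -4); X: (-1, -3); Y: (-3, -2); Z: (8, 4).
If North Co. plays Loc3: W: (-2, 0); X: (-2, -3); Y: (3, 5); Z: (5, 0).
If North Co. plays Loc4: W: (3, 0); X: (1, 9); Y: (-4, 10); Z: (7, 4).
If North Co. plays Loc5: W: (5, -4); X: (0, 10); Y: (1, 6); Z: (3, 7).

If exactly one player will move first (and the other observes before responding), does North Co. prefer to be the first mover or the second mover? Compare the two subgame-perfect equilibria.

If North Co. leads: South Co.'s best replies are Loc1→Z, Loc2→Z, Loc3→Y, Loc4→Y, Loc5→X; North Co.'s induced payoffs 2, 8, 3, -4, 0; outcome (Loc2, Z), payoffs (8, 4).
If South Co. leads: North Co.'s best replies are W→Loc1, X→Loc1, Y→Loc1, Z→Loc2; South Co.'s induced payoffs -4, 5, -5, 4; outcome (Loc1, X), payoffs (4, 5).
North Co. gets 8 moving first and 4 moving second, so North Co. prefers to move first.

first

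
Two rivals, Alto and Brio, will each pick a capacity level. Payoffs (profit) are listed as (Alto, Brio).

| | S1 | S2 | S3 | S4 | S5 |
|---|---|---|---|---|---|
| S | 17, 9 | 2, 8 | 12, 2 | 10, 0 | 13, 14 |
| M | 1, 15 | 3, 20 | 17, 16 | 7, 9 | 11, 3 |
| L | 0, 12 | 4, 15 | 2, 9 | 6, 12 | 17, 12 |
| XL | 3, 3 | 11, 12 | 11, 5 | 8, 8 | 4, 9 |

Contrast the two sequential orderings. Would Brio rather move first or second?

If Alto leads: Brio's best replies are S→S5, M→S2, L→S2, XL→S2; Alto's induced payoffs 13, 3, 4, 11; outcome (S, S5), payoffs (13, 14).
If Brio leads: Alto's best replies are S1→S, S2→XL, S3→M, S4→S, S5→L; Brio's induced payoffs 9, 12, 16, 0, 12; outcome (M, S3), payoffs (17, 16).
Brio gets 16 moving first and 14 moving second, so Brio prefers to move first.

first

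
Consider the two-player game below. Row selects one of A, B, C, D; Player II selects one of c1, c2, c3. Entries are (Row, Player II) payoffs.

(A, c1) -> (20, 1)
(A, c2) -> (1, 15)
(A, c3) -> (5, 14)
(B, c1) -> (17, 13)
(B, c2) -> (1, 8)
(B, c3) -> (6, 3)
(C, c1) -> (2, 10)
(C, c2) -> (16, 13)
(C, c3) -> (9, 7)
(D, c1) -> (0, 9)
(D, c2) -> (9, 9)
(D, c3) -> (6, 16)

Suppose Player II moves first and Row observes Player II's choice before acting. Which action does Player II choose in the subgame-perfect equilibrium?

Row best-responds to each possible Player II move:
- c1: BR = A, leader payoff 1.
- c2: BR = C, leader payoff 13.
- c3: BR = C, leader payoff 7.
Player II's induced payoffs are 1, 13, 7, so Player II commits to c2. Subgame-perfect outcome: (C, c2) with payoffs (16, 13).

c2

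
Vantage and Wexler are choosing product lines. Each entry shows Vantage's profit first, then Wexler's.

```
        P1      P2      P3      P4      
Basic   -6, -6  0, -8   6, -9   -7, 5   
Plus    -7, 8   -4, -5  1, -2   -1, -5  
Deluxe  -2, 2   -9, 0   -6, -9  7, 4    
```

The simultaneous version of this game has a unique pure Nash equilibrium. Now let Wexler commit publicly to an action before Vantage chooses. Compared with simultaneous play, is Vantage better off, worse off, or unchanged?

Solve by backward induction (Wexler leads).
- P1: Vantage compares -6, -7, -2 and picks Deluxe; Wexler would get 2.
- P2: Vantage compares 0, -4, -9 and picks Basic; Wexler would get -8.
- P3: Vantage compares 6, 1, -6 and picks Basic; Wexler would get -9.
- P4: Vantage compares -7, -1, 7 and picks Deluxe; Wexler would get 4.
Maximizing over 2, -8, -9, 4, Wexler chooses P4. Subgame-perfect outcome: (Deluxe, P4) with payoffs (7, 4).
Now find the simultaneous Nash equilibrium.
Vantage's best replies: P1→Deluxe; P2→Basic; P3→Basic; P4→Deluxe.
Wexler's best replies: Basic→P4; Plus→P1; Deluxe→P4.
Only (Deluxe, P4) has each player best-responding; Nash payoffs (7, 4).
Vantage earns 7 sequentially versus 7 at the Nash outcome: unchanged.

unchanged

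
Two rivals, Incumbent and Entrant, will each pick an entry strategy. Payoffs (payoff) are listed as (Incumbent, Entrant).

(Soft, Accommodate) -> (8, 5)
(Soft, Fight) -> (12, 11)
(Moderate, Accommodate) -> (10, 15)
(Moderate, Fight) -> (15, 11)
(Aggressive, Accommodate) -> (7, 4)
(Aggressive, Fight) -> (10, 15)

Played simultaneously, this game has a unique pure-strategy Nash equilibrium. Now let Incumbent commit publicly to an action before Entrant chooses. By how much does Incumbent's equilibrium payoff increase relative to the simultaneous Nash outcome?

2

Entrant best-responds to each possible Incumbent move:
- Soft → Entrant plays Fight (best of 5, 11); Incumbent gets 12.
- Moderate → Entrant plays Accommodate (best of 15, 11); Incumbent gets 10.
- Aggressive → Entrant plays Fight (best of 4, 15); Incumbent gets 10.
Among 12, 10, 10, the best is 12 at Soft. Subgame-perfect outcome: (Soft, Fight) with payoffs (12, 11).
Under simultaneous play:
Incumbent's best replies: Accommodate→Moderate; Fight→Moderate.
Entrant's best replies: Soft→Fight; Moderate→Accommodate; Aggressive→Fight.
The unique mutual best reply is (Moderate, Accommodate), giving (10, 15).
Incumbent's commitment gain: 12 − 10 = 2.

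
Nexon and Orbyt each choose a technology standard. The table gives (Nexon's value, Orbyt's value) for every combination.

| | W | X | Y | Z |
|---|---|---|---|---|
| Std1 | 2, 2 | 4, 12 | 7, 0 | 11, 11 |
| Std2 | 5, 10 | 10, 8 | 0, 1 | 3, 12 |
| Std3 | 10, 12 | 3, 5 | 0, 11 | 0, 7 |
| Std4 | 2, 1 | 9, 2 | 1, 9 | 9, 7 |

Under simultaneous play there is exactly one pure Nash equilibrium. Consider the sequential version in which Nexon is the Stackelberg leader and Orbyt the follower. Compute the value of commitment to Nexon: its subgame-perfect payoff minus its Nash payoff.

Work backward from Orbyt's decision.
- Std1: BR = X, leader payoff 4.
- Std2: BR = Z, leader payoff 3.
- Std3: BR = W, leader payoff 10.
- Std4: BR = Y, leader payoff 1.
Maximizing over 4, 3, 10, 1, Nexon chooses Std3. Subgame-perfect outcome: (Std3, W) with payoffs (10, 12).
Under simultaneous play:
Nexon's best replies: W→Std3; X→Std2; Y→Std1; Z→Std1.
Orbyt's best replies: Std1→X; Std2→Z; Std3→W; Std4→Y.
Only (Std3, W) has each player best-responding; Nash payoffs (10, 12).
Nexon's commitment gain: 10 − 10 = 0.

0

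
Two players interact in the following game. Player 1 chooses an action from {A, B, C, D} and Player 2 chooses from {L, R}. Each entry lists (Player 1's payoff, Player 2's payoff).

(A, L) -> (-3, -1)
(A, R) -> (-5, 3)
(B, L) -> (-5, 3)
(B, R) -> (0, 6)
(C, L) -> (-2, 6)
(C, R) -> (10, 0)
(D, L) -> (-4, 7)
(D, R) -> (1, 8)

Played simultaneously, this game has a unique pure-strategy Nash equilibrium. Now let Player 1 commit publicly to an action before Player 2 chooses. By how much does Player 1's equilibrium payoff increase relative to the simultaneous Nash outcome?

3

Player 2 best-responds to each possible Player 1 move:
- A: BR = R, leader payoff -5.
- B: BR = R, leader payoff 0.
- C: BR = L, leader payoff -2.
- D: BR = R, leader payoff 1.
Among -5, 0, -2, 1, the best is 1 at D. Subgame-perfect outcome: (D, R) with payoffs (1, 8).
Under simultaneous play:
Player 1's best replies: L→C; R→C.
Player 2's best replies: A→R; B→R; C→L; D→R.
Only (C, L) has each player best-responding; Nash payoffs (-2, 6).
Player 1's commitment gain: 1 − -2 = 3.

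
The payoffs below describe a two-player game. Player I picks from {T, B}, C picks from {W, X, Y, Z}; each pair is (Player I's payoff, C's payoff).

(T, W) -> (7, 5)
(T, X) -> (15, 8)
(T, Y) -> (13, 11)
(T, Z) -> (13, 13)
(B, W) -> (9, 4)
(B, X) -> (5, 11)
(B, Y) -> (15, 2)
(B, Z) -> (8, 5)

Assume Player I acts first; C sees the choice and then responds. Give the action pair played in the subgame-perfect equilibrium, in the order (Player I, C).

Solve by backward induction (Player I leads).
- T → C plays Z (best of 5, 8, 11, 13); Player I gets 13.
- B → C plays X (best of 4, 11, 2, 5); Player I gets 5.
Among 13, 5, the best is 13 at T. Subgame-perfect outcome: (T, Z) with payoffs (13, 13).

(T, Z)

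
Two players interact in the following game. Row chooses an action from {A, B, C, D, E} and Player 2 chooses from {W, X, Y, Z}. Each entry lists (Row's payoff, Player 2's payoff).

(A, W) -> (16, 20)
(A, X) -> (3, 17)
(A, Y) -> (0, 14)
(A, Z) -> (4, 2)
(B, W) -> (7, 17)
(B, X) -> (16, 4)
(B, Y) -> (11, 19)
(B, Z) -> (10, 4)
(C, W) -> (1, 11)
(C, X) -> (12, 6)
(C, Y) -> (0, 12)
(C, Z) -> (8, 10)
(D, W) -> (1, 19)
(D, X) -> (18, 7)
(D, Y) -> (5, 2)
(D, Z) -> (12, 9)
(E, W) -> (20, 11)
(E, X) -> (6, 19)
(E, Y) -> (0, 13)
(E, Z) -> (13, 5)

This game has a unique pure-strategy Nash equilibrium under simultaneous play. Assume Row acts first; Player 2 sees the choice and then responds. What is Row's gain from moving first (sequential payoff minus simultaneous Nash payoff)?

Backward induction with Row moving first.
- A → Player 2 plays W (best of 20, 17, 14, 2); Row gets 16.
- B → Player 2 plays Y (best of 17, 4, 19, 4); Row gets 11.
- C → Player 2 plays Y (best of 11, 6, 12, 10); Row gets 0.
- D → Player 2 plays W (best of 19, 7, 2, 9); Row gets 1.
- E → Player 2 plays X (best of 11, 19, 13, 5); Row gets 6.
Among 16, 11, 0, 1, 6, the best is 16 at A. Subgame-perfect outcome: (A, W) with payoffs (16, 20).
For the simultaneous game, intersect best replies.
Row's best replies: W→E; X→D; Y→B; Z→E.
Player 2's best replies: A→W; B→Y; C→Y; D→W; E→X.
The unique mutual best reply is (B, Y), giving (11, 19).
Row's commitment gain: 16 − 11 = 5.

5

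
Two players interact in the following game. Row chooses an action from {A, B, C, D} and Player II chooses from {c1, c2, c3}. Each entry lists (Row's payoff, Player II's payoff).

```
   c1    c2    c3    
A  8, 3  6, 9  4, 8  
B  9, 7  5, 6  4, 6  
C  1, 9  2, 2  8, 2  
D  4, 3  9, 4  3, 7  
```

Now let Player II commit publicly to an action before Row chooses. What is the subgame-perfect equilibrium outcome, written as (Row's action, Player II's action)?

(B, c1)

Row best-responds to each possible Player II move:
- c1 → Row plays B (best of 8, 9, 1, 4); Player II gets 7.
- c2 → Row plays D (best of 6, 5, 2, 9); Player II gets 4.
- c3 → Row plays C (best of 4, 4, 8, 3); Player II gets 2.
Among 7, 4, 2, the best is 7 at c1. Subgame-perfect outcome: (B, c1) with payoffs (9, 7).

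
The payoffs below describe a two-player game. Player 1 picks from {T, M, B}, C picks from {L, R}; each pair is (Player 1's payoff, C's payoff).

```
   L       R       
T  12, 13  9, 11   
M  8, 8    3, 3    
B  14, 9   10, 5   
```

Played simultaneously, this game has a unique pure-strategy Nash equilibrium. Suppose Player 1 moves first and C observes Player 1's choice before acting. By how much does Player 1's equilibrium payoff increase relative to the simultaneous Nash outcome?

Work backward from C's decision.
- T: C compares 13, 11 and picks L; Player 1 would get 12.
- M: C compares 8, 3 and picks L; Player 1 would get 8.
- B: C compares 9, 5 and picks L; Player 1 would get 14.
Maximizing over 12, 8, 14, Player 1 chooses B. Subgame-perfect outcome: (B, L) with payoffs (14, 9).
Under simultaneous play:
Player 1's best replies: L→B; R→B.
C's best replies: T→L; M→L; B→L.
Only (B, L) has each player best-responding; Nash payoffs (14, 9).
Player 1's commitment gain: 14 − 14 = 0.

0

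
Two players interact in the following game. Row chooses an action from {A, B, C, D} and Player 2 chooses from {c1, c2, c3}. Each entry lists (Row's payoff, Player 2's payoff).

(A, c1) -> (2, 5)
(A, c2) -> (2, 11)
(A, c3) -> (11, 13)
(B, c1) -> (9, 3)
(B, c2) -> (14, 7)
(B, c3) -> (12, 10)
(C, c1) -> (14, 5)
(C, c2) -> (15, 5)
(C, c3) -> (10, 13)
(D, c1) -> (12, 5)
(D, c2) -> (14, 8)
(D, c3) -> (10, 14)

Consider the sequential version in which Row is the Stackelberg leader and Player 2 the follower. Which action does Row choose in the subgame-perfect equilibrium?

B

Solve by backward induction (Row leads).
- A → Player 2 plays c3 (best of 5, 11, 13); Row gets 11.
- B → Player 2 plays c3 (best of 3, 7, 10); Row gets 12.
- C → Player 2 plays c3 (best of 5, 5, 13); Row gets 10.
- D → Player 2 plays c3 (best of 5, 8, 14); Row gets 10.
Row's induced payoffs are 11, 12, 10, 10, so Row commits to B. Subgame-perfect outcome: (B, c3) with payoffs (12, 10).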